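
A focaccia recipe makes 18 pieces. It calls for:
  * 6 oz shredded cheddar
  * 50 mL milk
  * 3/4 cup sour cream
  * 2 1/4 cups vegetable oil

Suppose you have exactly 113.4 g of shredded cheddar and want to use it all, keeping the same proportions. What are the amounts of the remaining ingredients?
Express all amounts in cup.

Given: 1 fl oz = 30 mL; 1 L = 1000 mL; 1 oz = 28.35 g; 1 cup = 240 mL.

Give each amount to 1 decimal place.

The original recipe has 170.1 g of shredded cheddar, so the scaling factor is 113.4 ÷ 170.1 = 2/3.
milk: 50 mL × 2/3 ÷ 240 mL/cup ≈ 0.1 cup
sour cream: 0.75 cup × 2/3 = 0.5 cup
vegetable oil: 2.25 cup × 2/3 = 1.5 cup

milk: 0.1 cup; sour cream: 0.5 cup; vegetable oil: 1.5 cup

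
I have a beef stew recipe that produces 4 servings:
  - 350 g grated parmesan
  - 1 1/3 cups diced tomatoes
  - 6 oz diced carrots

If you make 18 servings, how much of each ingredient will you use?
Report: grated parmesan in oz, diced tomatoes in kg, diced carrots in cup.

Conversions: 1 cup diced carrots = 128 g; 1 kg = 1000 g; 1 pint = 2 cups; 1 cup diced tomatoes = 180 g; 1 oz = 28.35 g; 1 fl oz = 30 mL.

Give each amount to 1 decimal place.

grated parmesan: 55.6 oz; diced tomatoes: 1.1 kg; diced carrots: 6.0 cup

Scaling factor: 18/4 = 9/2 = 4.5.
grated parmesan: 350 g × 9/2 ÷ 28.35 g/oz ≈ 55.6 oz
diced tomatoes: 4/3 cup × 9/2 × 180 g/cup ÷ 1000 g/kg ≈ 1.1 kg
diced carrots: 6 oz × 9/2 × 28.35 g/oz ÷ 128 g/cup ≈ 6.0 cup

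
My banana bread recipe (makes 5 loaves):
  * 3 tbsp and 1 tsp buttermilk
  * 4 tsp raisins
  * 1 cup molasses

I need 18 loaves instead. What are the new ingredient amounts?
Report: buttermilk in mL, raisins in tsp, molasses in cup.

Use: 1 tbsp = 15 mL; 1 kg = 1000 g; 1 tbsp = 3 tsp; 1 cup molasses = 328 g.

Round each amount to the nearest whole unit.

Scaling factor: 18/5 = 3.6.
buttermilk: (3 tbsp + 1 tsp = 10/3 tbsp) × 18/5 × 15 mL/tbsp = 180 mL
raisins: 4 tsp × 18/5 ≈ 14 tsp
molasses: 1 cup × 18/5 ≈ 4 cup

buttermilk: 180 mL; raisins: 14 tsp; molasses: 4 cup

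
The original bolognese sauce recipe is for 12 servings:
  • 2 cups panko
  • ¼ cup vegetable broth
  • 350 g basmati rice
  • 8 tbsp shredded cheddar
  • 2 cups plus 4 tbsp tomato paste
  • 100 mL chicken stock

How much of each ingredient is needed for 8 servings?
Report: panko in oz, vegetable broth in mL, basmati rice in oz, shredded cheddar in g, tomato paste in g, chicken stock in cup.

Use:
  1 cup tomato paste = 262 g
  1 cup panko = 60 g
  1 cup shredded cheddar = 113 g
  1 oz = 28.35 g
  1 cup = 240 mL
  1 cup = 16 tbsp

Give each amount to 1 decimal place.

Scaling factor: 8/12 = 2/3.
panko: 2 cup × 2/3 × 60 g/cup ÷ 28.35 g/oz ≈ 2.8 oz
vegetable broth: 0.25 cup × 2/3 × 240 mL/cup = 40.0 mL
basmati rice: 350 g × 2/3 ÷ 28.35 g/oz ≈ 8.2 oz
shredded cheddar: 8 tbsp × 2/3 ÷ 16 tbsp/cup × 113 g/cup ≈ 37.7 g
tomato paste: (2 cup + 4 tbsp = 2.25 cup) × 2/3 × 262 g/cup = 393.0 g
chicken stock: 100 mL × 2/3 ÷ 240 mL/cup ≈ 0.3 cup

panko: 2.8 oz; vegetable broth: 40.0 mL; basmati rice: 8.2 oz; shredded cheddar: 37.7 g; tomato paste: 393.0 g; chicken stock: 0.3 cup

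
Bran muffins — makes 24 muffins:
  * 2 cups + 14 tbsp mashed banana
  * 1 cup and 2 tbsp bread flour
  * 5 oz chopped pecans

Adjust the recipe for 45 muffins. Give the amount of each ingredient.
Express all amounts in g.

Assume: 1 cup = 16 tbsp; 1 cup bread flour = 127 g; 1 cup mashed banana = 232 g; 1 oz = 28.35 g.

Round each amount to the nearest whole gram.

Scaling factor: 45/24 = 15/8 = 1.875.
mashed banana: (2 cup + 14 tbsp = 2.875 cup) × 15/8 × 232 g/cup ≈ 1251 g
bread flour: (1 cup + 2 tbsp = 1.125 cup) × 15/8 × 127 g/cup ≈ 268 g
chopped pecans: 5 oz × 15/8 × 28.35 g/oz ≈ 266 g

mashed banana: 1251 g; bread flour: 268 g; chopped pecans: 266 g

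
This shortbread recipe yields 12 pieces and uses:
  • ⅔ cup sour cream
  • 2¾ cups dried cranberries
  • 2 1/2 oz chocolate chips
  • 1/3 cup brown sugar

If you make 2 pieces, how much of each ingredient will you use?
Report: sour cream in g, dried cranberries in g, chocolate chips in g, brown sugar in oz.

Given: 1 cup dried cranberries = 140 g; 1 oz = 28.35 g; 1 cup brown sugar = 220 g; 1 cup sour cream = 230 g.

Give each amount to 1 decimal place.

Scaling factor: 2/12 = 1/6.
sour cream: 2/3 cup × 1/6 × 230 g/cup ≈ 25.6 g
dried cranberries: 2.75 cup × 1/6 × 140 g/cup ≈ 64.2 g
chocolate chips: 2.5 oz × 1/6 × 28.35 g/oz ≈ 11.8 g
brown sugar: 1/3 cup × 1/6 × 220 g/cup ÷ 28.35 g/oz ≈ 0.4 oz

sour cream: 25.6 g; dried cranberries: 64.2 g; chocolate chips: 11.8 g; brown sugar: 0.4 oz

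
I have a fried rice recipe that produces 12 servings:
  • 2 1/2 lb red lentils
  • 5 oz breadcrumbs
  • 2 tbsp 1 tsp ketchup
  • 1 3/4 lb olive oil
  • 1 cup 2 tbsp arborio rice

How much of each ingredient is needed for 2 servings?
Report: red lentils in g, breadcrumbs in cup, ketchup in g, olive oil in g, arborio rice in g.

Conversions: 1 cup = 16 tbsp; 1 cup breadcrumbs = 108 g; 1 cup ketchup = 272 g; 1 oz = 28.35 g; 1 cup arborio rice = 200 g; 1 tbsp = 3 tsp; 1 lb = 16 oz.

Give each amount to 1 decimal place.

Scaling factor: 2/12 = 1/6.
red lentils: 2.5 lb × 1/6 × 16 oz/lb × 28.35 g/oz = 189.0 g
breadcrumbs: 5 oz × 1/6 × 28.35 g/oz ÷ 108 g/cup ≈ 0.2 cup
ketchup: (2 tbsp + 1 tsp = 7/3 tbsp) × 1/6 ÷ 16 tbsp/cup × 272 g/cup ≈ 6.6 g
olive oil: 1.75 lb × 1/6 × 16 oz/lb × 28.35 g/oz = 132.3 g
arborio rice: (1 cup + 2 tbsp = 1.125 cup) × 1/6 × 200 g/cup = 37.5 g

red lentils: 189.0 g; breadcrumbs: 0.2 cup; ketchup: 6.6 g; olive oil: 132.3 g; arborio rice: 37.5 g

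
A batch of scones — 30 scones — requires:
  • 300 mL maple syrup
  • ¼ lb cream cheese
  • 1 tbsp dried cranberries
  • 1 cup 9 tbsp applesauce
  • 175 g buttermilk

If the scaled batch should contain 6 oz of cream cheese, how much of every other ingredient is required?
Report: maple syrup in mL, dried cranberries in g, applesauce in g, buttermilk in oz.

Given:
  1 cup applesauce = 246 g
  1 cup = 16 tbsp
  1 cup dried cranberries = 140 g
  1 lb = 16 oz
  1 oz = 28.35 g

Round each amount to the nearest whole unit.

maple syrup: 450 mL; dried cranberries: 13 g; applesauce: 577 g; buttermilk: 9 oz

The original recipe has 4 oz of cream cheese, so the scaling factor is 6 ÷ 4 = 3/2 = 1.5.
maple syrup: 300 mL × 3/2 = 450 mL
dried cranberries: 1 tbsp × 3/2 ÷ 16 tbsp/cup × 140 g/cup ≈ 13 g
applesauce: (1 cup + 9 tbsp = 1.5625 cup) × 3/2 × 246 g/cup ≈ 577 g
buttermilk: 175 g × 3/2 ÷ 28.35 g/oz ≈ 9 oz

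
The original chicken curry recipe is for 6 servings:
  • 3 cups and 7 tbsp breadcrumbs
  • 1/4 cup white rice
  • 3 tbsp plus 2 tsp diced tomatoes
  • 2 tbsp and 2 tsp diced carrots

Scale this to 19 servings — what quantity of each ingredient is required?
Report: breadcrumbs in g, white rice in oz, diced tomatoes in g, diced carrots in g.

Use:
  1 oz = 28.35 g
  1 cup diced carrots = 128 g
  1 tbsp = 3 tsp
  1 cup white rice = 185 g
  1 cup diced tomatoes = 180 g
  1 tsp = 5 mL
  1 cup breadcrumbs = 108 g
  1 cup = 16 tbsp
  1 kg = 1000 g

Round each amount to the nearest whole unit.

breadcrumbs: 1176 g; white rice: 5 oz; diced tomatoes: 131 g; diced carrots: 68 g

Scaling factor: 19/6.
breadcrumbs: (3 cup + 7 tbsp = 3.4375 cup) × 19/6 × 108 g/cup ≈ 1176 g
white rice: 0.25 cup × 19/6 × 185 g/cup ÷ 28.35 g/oz ≈ 5 oz
diced tomatoes: (3 tbsp + 2 tsp = 11/3 tbsp) × 19/6 ÷ 16 tbsp/cup × 180 g/cup ≈ 131 g
diced carrots: (2 tbsp + 2 tsp = 8/3 tbsp) × 19/6 ÷ 16 tbsp/cup × 128 g/cup ≈ 68 g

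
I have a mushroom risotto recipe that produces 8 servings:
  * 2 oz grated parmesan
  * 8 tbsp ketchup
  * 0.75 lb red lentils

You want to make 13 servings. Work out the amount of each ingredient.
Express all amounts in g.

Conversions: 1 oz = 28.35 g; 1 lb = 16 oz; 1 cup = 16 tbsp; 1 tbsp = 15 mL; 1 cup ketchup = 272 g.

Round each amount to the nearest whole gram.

grated parmesan: 92 g; ketchup: 221 g; red lentils: 553 g

Scaling factor: 13/8 = 1.625.
grated parmesan: 2 oz × 13/8 × 28.35 g/oz ≈ 92 g
ketchup: 8 tbsp × 13/8 ÷ 16 tbsp/cup × 272 g/cup = 221 g
red lentils: 0.75 lb × 13/8 × 16 oz/lb × 28.35 g/oz ≈ 553 g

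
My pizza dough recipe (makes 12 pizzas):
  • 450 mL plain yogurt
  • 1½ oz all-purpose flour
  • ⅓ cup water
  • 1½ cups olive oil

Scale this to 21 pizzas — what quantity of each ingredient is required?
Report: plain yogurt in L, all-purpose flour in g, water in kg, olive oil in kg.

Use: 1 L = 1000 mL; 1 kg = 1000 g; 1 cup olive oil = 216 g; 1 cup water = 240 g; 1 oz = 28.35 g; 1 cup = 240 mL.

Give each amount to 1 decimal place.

plain yogurt: 0.8 L; all-purpose flour: 74.4 g; water: 0.1 kg; olive oil: 0.6 kg

Scaling factor: 21/12 = 7/4 = 1.75.
plain yogurt: 450 mL × 7/4 ÷ 1000 mL/L ≈ 0.8 L
all-purpose flour: 1.5 oz × 7/4 × 28.35 g/oz ≈ 74.4 g
water: 1/3 cup × 7/4 × 240 g/cup ÷ 1000 g/kg ≈ 0.1 kg
olive oil: 1.5 cup × 7/4 × 216 g/cup ÷ 1000 g/kg ≈ 0.6 kg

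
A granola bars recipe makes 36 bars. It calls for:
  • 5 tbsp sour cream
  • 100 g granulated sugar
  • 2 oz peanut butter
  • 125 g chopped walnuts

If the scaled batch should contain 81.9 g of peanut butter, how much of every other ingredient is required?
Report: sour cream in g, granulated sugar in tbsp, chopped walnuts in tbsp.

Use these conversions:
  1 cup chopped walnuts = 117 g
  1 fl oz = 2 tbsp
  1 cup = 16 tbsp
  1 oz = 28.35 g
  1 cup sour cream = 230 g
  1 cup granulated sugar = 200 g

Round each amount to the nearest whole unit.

sour cream: 104 g; granulated sugar: 12 tbsp; chopped walnuts: 25 tbsp

The original recipe has 56.7 g of peanut butter, so the scaling factor is 81.9 ÷ 56.7 = 13/9.
sour cream: 5 tbsp × 13/9 ÷ 16 tbsp/cup × 230 g/cup ≈ 104 g
granulated sugar: 100 g × 13/9 ÷ 200 g/cup × 16 tbsp/cup ≈ 12 tbsp
chopped walnuts: 125 g × 13/9 ÷ 117 g/cup × 16 tbsp/cup ≈ 25 tbsp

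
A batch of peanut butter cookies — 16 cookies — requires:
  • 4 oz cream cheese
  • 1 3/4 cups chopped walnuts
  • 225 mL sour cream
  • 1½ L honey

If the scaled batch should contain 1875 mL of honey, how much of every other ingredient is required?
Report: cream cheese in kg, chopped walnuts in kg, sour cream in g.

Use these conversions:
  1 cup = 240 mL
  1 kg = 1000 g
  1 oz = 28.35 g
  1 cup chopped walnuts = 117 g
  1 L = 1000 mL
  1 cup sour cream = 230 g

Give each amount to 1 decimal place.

The original recipe has 1500 mL of honey, so the scaling factor is 1875 ÷ 1500 = 5/4 = 1.25.
cream cheese: 4 oz × 5/4 × 28.35 g/oz ÷ 1000 g/kg ≈ 0.1 kg
chopped walnuts: 1.75 cup × 5/4 × 117 g/cup ÷ 1000 g/kg ≈ 0.3 kg
sour cream: 225 mL × 5/4 ÷ 240 mL/cup × 230 g/cup ≈ 269.5 g

cream cheese: 0.1 kg; chopped walnuts: 0.3 kg; sour cream: 269.5 g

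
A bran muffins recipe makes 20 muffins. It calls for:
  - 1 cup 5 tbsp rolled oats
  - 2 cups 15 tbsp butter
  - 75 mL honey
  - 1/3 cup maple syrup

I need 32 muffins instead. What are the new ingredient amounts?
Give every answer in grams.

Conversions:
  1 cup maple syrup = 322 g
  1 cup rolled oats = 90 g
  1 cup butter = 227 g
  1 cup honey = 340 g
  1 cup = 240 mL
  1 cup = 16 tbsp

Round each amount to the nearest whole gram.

Scaling factor: 32/20 = 8/5 = 1.6.
rolled oats: (1 cup + 5 tbsp = 1.3125 cup) × 8/5 × 90 g/cup = 189 g
butter: (2 cup + 15 tbsp = 2.9375 cup) × 8/5 × 227 g/cup ≈ 1067 g
honey: 75 mL × 8/5 ÷ 240 mL/cup × 340 g/cup = 170 g
maple syrup: 1/3 cup × 8/5 × 322 g/cup ≈ 172 g

rolled oats: 189 g; butter: 1067 g; honey: 170 g; maple syrup: 172 g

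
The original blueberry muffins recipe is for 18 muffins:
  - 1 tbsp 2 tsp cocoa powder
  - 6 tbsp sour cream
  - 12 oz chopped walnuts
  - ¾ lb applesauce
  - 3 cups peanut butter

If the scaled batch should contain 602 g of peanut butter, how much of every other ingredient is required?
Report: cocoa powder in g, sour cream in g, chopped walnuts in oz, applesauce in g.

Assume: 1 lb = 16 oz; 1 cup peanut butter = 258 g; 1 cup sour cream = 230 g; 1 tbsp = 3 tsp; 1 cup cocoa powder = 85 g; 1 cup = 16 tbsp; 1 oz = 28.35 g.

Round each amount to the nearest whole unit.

cocoa powder: 7 g; sour cream: 67 g; chopped walnuts: 9 oz; applesauce: 265 g

The original recipe has 774 g of peanut butter, so the scaling factor is 602 ÷ 774 = 7/9.
cocoa powder: (1 tbsp + 2 tsp = 5/3 tbsp) × 7/9 ÷ 16 tbsp/cup × 85 g/cup ≈ 7 g
sour cream: 6 tbsp × 7/9 ÷ 16 tbsp/cup × 230 g/cup ≈ 67 g
chopped walnuts: 12 oz × 7/9 ≈ 9 oz
applesauce: 0.75 lb × 7/9 × 16 oz/lb × 28.35 g/oz ≈ 265 g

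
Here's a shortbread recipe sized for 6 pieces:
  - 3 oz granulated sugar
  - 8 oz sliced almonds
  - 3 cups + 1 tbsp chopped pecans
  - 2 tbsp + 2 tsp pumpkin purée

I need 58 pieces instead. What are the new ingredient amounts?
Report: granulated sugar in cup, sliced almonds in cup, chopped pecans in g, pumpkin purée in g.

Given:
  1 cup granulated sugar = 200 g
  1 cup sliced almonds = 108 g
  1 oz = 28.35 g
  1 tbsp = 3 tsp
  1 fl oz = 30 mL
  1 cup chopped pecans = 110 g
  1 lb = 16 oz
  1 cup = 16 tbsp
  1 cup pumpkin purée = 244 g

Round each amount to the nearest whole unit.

Scaling factor: 58/6 = 29/3.
granulated sugar: 3 oz × 29/3 × 28.35 g/oz ÷ 200 g/cup ≈ 4 cup
sliced almonds: 8 oz × 29/3 × 28.35 g/oz ÷ 108 g/cup ≈ 20 cup
chopped pecans: (3 cup + 1 tbsp = 3.0625 cup) × 29/3 × 110 g/cup ≈ 3256 g
pumpkin purée: (2 tbsp + 2 tsp = 8/3 tbsp) × 29/3 ÷ 16 tbsp/cup × 244 g/cup ≈ 393 g

granulated sugar: 4 cup; sliced almonds: 20 cup; chopped pecans: 3256 g; pumpkin purée: 393 g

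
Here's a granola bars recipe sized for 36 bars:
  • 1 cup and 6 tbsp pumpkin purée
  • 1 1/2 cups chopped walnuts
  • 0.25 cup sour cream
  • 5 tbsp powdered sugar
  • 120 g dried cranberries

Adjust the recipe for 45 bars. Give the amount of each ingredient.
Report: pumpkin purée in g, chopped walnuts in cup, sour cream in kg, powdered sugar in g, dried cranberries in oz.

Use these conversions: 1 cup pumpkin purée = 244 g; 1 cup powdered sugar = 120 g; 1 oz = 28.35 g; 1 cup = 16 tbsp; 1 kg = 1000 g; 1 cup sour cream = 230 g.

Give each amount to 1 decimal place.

pumpkin purée: 419.4 g; chopped walnuts: 1.9 cup; sour cream: 0.1 kg; powdered sugar: 46.9 g; dried cranberries: 5.3 oz

Scaling factor: 45/36 = 5/4 = 1.25.
pumpkin purée: (1 cup + 6 tbsp = 1.375 cup) × 5/4 × 244 g/cup ≈ 419.4 g
chopped walnuts: 1.5 cup × 5/4 ≈ 1.9 cup
sour cream: 0.25 cup × 5/4 × 230 g/cup ÷ 1000 g/kg ≈ 0.1 kg
powdered sugar: 5 tbsp × 5/4 ÷ 16 tbsp/cup × 120 g/cup ≈ 46.9 g
dried cranberries: 120 g × 5/4 ÷ 28.35 g/oz ≈ 5.3 oz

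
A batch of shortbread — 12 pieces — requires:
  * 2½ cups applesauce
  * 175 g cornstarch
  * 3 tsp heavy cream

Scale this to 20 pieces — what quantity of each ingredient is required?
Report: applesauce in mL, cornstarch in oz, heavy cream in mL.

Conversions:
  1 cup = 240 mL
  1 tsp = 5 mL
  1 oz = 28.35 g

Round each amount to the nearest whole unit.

Scaling factor: 20/12 = 5/3.
applesauce: 2.5 cup × 5/3 × 240 mL/cup = 1000 mL
cornstarch: 175 g × 5/3 ÷ 28.35 g/oz ≈ 10 oz
heavy cream: 3 tsp × 5/3 × 5 mL/tsp = 25 mL

applesauce: 1000 mL; cornstarch: 10 oz; heavy cream: 25 mL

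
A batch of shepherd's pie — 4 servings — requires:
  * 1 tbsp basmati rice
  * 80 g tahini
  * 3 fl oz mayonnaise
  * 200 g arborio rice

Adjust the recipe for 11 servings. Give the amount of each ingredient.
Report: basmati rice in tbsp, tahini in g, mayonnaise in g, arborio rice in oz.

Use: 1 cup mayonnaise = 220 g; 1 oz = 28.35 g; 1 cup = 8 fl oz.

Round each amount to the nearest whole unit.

Scaling factor: 11/4 = 2.75.
basmati rice: 1 tbsp × 11/4 ≈ 3 tbsp
tahini: 80 g × 11/4 = 220 g
mayonnaise: 3 fl oz × 11/4 ÷ 8 fl oz/cup × 220 g/cup ≈ 227 g
arborio rice: 200 g × 11/4 ÷ 28.35 g/oz ≈ 19 oz

basmati rice: 3 tbsp; tahini: 220 g; mayonnaise: 227 g; arborio rice: 19 oz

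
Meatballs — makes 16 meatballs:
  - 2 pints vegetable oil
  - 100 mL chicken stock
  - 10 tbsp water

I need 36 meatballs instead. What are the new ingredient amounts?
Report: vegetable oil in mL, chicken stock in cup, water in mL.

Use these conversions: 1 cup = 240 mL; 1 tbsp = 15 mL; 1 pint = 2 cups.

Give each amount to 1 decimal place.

Scaling factor: 36/16 = 9/4 = 2.25.
vegetable oil: 2 pint × 9/4 × 2 cup/pint × 240 mL/cup = 2160.0 mL
chicken stock: 100 mL × 9/4 ÷ 240 mL/cup ≈ 0.9 cup
water: 10 tbsp × 9/4 × 15 mL/tbsp = 337.5 mL

vegetable oil: 2160.0 mL; chicken stock: 0.9 cup; water: 337.5 mL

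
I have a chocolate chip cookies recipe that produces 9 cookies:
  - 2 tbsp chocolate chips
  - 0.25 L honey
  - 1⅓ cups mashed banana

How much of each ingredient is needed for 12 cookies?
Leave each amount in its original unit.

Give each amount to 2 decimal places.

Scaling factor: 12/9 = 4/3.
chocolate chips: 2 tbsp × 4/3 ≈ 2.67 tbsp
honey: 0.25 L × 4/3 ≈ 0.33 L
mashed banana: 4/3 cup × 4/3 ≈ 1.78 cup

chocolate chips: 2.67 tbsp; honey: 0.33 L; mashed banana: 1.78 cup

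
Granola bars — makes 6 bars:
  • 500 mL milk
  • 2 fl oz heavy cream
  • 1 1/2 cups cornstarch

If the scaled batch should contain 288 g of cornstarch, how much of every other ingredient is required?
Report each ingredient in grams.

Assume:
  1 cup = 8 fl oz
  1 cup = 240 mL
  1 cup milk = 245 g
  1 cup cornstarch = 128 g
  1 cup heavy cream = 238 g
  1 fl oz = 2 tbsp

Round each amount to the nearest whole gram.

The original recipe has 192 g of cornstarch, so the scaling factor is 288 ÷ 192 = 3/2 = 1.5.
milk: 500 mL × 3/2 ÷ 240 mL/cup × 245 g/cup ≈ 766 g
heavy cream: 2 fl oz × 3/2 ÷ 8 fl oz/cup × 238 g/cup ≈ 89 g

milk: 766 g; heavy cream: 89 g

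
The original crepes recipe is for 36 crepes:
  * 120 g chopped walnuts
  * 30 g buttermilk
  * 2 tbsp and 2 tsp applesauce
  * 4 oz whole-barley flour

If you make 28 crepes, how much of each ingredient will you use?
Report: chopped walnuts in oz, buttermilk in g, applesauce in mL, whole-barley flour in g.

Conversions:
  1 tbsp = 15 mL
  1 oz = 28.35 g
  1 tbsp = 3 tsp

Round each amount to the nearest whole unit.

Scaling factor: 28/36 = 7/9.
chopped walnuts: 120 g × 7/9 ÷ 28.35 g/oz ≈ 3 oz
buttermilk: 30 g × 7/9 ≈ 23 g
applesauce: (2 tbsp + 2 tsp = 8/3 tbsp) × 7/9 × 15 mL/tbsp ≈ 31 mL
whole-barley flour: 4 oz × 7/9 × 28.35 g/oz ≈ 88 g

chopped walnuts: 3 oz; buttermilk: 23 g; applesauce: 31 mL; whole-barley flour: 88 g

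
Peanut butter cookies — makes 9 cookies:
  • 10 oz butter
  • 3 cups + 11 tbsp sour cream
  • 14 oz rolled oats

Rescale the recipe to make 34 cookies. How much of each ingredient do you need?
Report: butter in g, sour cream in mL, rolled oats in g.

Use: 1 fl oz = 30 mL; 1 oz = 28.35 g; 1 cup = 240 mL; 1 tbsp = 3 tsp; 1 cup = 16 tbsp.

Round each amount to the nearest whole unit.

Scaling factor: 34/9.
butter: 10 oz × 34/9 × 28.35 g/oz = 1071 g
sour cream: (3 cup + 11 tbsp = 3.6875 cup) × 34/9 × 240 mL/cup ≈ 3343 mL
rolled oats: 14 oz × 34/9 × 28.35 g/oz ≈ 1499 g

butter: 1071 g; sour cream: 3343 mL; rolled oats: 1499 g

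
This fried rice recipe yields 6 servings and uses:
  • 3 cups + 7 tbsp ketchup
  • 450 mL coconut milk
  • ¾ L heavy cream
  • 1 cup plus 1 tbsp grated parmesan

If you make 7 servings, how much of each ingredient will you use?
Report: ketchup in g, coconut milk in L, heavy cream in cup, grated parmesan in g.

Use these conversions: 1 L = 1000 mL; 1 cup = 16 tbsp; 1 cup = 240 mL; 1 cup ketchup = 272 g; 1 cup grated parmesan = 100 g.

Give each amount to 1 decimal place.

ketchup: 1090.8 g; coconut milk: 0.5 L; heavy cream: 3.6 cup; grated parmesan: 124.0 g

Scaling factor: 7/6.
ketchup: (3 cup + 7 tbsp = 3.4375 cup) × 7/6 × 272 g/cup ≈ 1090.8 g
coconut milk: 450 mL × 7/6 ÷ 1000 mL/L ≈ 0.5 L
heavy cream: 0.75 L × 7/6 × 1000 mL/L ÷ 240 mL/cup ≈ 3.6 cup
grated parmesan: (1 cup + 1 tbsp = 1.0625 cup) × 7/6 × 100 g/cup ≈ 124.0 g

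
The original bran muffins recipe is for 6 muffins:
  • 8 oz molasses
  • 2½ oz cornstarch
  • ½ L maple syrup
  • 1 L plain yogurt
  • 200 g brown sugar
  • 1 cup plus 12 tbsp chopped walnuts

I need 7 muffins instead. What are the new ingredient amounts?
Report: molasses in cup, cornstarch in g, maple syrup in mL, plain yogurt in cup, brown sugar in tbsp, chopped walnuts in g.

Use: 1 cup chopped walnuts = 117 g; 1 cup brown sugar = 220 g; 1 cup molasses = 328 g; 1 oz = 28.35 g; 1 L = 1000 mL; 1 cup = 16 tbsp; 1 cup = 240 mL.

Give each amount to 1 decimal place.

Scaling factor: 7/6.
molasses: 8 oz × 7/6 × 28.35 g/oz ÷ 328 g/cup ≈ 0.8 cup
cornstarch: 2.5 oz × 7/6 × 28.35 g/oz ≈ 82.7 g
maple syrup: 0.5 L × 7/6 × 1000 mL/L ≈ 583.3 mL
plain yogurt: 1 L × 7/6 × 1000 mL/L ÷ 240 mL/cup ≈ 4.9 cup
brown sugar: 200 g × 7/6 ÷ 220 g/cup × 16 tbsp/cup ≈ 17.0 tbsp
chopped walnuts: (1 cup + 12 tbsp = 1.75 cup) × 7/6 × 117 g/cup ≈ 238.9 g

molasses: 0.8 cup; cornstarch: 82.7 g; maple syrup: 583.3 mL; plain yogurt: 4.9 cup; brown sugar: 17.0 tbsp; chopped walnuts: 238.9 g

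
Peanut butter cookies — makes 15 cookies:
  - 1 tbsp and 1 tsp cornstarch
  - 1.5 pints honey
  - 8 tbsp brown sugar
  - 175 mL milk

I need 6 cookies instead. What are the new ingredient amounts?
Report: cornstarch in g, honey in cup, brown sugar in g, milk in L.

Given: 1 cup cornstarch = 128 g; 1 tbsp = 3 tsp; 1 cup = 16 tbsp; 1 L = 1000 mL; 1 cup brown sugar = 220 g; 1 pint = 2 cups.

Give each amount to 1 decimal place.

cornstarch: 4.3 g; honey: 1.2 cup; brown sugar: 44.0 g; milk: 0.1 L

Scaling factor: 6/15 = 2/5 = 0.4.
cornstarch: (1 tbsp + 1 tsp = 4/3 tbsp) × 2/5 ÷ 16 tbsp/cup × 128 g/cup ≈ 4.3 g
honey: 1.5 pint × 2/5 × 2 cup/pint = 1.2 cup
brown sugar: 8 tbsp × 2/5 ÷ 16 tbsp/cup × 220 g/cup = 44.0 g
milk: 175 mL × 2/5 ÷ 1000 mL/L ≈ 0.1 L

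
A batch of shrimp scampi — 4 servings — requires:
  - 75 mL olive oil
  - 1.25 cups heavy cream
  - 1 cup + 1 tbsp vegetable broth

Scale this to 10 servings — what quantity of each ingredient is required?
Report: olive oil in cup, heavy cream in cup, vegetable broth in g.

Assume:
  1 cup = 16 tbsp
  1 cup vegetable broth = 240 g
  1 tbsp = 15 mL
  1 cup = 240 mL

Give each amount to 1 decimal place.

Scaling factor: 10/4 = 5/2 = 2.5.
olive oil: 75 mL × 5/2 ÷ 240 mL/cup ≈ 0.8 cup
heavy cream: 1.25 cup × 5/2 ≈ 3.1 cup
vegetable broth: (1 cup + 1 tbsp = 1.0625 cup) × 5/2 × 240 g/cup = 637.5 g

olive oil: 0.8 cup; heavy cream: 3.1 cup; vegetable broth: 637.5 g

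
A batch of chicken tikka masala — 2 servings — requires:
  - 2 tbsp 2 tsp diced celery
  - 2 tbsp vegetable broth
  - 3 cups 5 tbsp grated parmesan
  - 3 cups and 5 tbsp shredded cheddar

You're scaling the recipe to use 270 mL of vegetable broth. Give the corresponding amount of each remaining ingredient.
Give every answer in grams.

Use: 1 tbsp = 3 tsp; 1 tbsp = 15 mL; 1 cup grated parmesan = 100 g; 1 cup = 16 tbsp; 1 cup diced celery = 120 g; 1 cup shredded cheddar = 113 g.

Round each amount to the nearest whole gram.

diced celery: 180 g; grated parmesan: 2981 g; shredded cheddar: 3369 g

The original recipe has 30 mL of vegetable broth, so the scaling factor is 270 ÷ 30 = 9.
diced celery: (2 tbsp + 2 tsp = 8/3 tbsp) × 9 ÷ 16 tbsp/cup × 120 g/cup = 180 g
grated parmesan: (3 cup + 5 tbsp = 3.3125 cup) × 9 × 100 g/cup ≈ 2981 g
shredded cheddar: (3 cup + 5 tbsp = 3.3125 cup) × 9 × 113 g/cup ≈ 3369 g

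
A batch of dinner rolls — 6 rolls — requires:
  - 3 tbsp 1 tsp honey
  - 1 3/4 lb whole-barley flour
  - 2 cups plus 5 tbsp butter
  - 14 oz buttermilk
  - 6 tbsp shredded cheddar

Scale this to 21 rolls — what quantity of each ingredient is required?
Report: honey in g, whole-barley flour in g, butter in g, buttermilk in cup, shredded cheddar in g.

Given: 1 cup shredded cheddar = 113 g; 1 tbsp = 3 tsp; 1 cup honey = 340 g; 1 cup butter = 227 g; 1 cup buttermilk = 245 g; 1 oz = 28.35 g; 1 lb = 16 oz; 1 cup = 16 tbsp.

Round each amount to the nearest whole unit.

honey: 248 g; whole-barley flour: 2778 g; butter: 1837 g; buttermilk: 6 cup; shredded cheddar: 148 g

Scaling factor: 21/6 = 7/2 = 3.5.
honey: (3 tbsp + 1 tsp = 10/3 tbsp) × 7/2 ÷ 16 tbsp/cup × 340 g/cup ≈ 248 g
whole-barley flour: 1.75 lb × 7/2 × 16 oz/lb × 28.35 g/oz ≈ 2778 g
butter: (2 cup + 5 tbsp = 2.3125 cup) × 7/2 × 227 g/cup ≈ 1837 g
buttermilk: 14 oz × 7/2 × 28.35 g/oz ÷ 245 g/cup ≈ 6 cup
shredded cheddar: 6 tbsp × 7/2 ÷ 16 tbsp/cup × 113 g/cup ≈ 148 g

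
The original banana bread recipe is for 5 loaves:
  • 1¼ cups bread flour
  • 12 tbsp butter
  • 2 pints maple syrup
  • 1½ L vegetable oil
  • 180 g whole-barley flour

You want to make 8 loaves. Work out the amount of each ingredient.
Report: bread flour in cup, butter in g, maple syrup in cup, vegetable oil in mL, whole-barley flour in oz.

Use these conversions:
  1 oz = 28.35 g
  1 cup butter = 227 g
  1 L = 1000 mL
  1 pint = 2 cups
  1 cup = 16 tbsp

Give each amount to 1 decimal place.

bread flour: 2.0 cup; butter: 272.4 g; maple syrup: 6.4 cup; vegetable oil: 2400.0 mL; whole-barley flour: 10.2 oz

Scaling factor: 8/5 = 1.6.
bread flour: 1.25 cup × 8/5 = 2.0 cup
butter: 12 tbsp × 8/5 ÷ 16 tbsp/cup × 227 g/cup = 272.4 g
maple syrup: 2 pint × 8/5 × 2 cup/pint = 6.4 cup
vegetable oil: 1.5 L × 8/5 × 1000 mL/L = 2400.0 mL
whole-barley flour: 180 g × 8/5 ÷ 28.35 g/oz ≈ 10.2 oz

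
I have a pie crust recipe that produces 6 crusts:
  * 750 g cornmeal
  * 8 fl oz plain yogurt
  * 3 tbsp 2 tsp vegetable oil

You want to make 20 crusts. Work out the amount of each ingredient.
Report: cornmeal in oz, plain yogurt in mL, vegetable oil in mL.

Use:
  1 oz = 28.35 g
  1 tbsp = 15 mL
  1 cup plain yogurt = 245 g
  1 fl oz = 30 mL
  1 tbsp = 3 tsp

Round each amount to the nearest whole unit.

Scaling factor: 20/6 = 10/3.
cornmeal: 750 g × 10/3 ÷ 28.35 g/oz ≈ 88 oz
plain yogurt: 8 fl oz × 10/3 × 30 mL/fl oz = 800 mL
vegetable oil: (3 tbsp + 2 tsp = 11/3 tbsp) × 10/3 × 15 mL/tbsp ≈ 183 mL

cornmeal: 88 oz; plain yogurt: 800 mL; vegetable oil: 183 mL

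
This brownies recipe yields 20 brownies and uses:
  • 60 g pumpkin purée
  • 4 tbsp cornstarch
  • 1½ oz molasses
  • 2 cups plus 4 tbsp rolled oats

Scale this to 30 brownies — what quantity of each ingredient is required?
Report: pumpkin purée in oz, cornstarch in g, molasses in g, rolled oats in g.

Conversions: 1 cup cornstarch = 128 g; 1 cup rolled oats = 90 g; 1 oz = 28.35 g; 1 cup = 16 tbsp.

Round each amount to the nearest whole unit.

Scaling factor: 30/20 = 3/2 = 1.5.
pumpkin purée: 60 g × 3/2 ÷ 28.35 g/oz ≈ 3 oz
cornstarch: 4 tbsp × 3/2 ÷ 16 tbsp/cup × 128 g/cup = 48 g
molasses: 1.5 oz × 3/2 × 28.35 g/oz ≈ 64 g
rolled oats: (2 cup + 4 tbsp = 2.25 cup) × 3/2 × 90 g/cup ≈ 304 g

pumpkin purée: 3 oz; cornstarch: 48 g; molasses: 64 g; rolled oats: 304 g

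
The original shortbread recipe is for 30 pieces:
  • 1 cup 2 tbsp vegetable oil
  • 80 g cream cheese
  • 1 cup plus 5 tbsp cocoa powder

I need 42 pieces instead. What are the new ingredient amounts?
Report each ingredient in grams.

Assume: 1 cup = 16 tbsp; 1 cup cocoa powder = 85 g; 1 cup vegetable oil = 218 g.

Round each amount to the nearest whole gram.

Scaling factor: 42/30 = 7/5 = 1.4.
vegetable oil: (1 cup + 2 tbsp = 1.125 cup) × 7/5 × 218 g/cup ≈ 343 g
cream cheese: 80 g × 7/5 = 112 g
cocoa powder: (1 cup + 5 tbsp = 1.3125 cup) × 7/5 × 85 g/cup ≈ 156 g

vegetable oil: 343 g; cream cheese: 112 g; cocoa powder: 156 g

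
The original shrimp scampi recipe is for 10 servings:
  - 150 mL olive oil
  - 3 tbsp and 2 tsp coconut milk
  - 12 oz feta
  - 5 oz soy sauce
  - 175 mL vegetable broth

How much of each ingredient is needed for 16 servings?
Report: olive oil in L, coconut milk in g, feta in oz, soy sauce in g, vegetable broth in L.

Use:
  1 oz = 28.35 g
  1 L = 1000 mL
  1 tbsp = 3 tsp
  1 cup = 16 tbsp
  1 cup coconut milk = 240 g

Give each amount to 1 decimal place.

Scaling factor: 16/10 = 8/5 = 1.6.
olive oil: 150 mL × 8/5 ÷ 1000 mL/L ≈ 0.2 L
coconut milk: (3 tbsp + 2 tsp = 11/3 tbsp) × 8/5 ÷ 16 tbsp/cup × 240 g/cup = 88.0 g
feta: 12 oz × 8/5 = 19.2 oz
soy sauce: 5 oz × 8/5 × 28.35 g/oz = 226.8 g
vegetable broth: 175 mL × 8/5 ÷ 1000 mL/L ≈ 0.3 L

olive oil: 0.2 L; coconut milk: 88.0 g; feta: 19.2 oz; soy sauce: 226.8 g; vegetable broth: 0.3 L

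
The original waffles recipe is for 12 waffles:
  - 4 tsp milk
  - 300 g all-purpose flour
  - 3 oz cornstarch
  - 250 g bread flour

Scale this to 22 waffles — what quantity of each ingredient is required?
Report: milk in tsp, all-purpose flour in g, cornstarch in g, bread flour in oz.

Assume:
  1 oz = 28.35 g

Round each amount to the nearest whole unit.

milk: 7 tsp; all-purpose flour: 550 g; cornstarch: 156 g; bread flour: 16 oz

Scaling factor: 22/12 = 11/6.
milk: 4 tsp × 11/6 ≈ 7 tsp
all-purpose flour: 300 g × 11/6 = 550 g
cornstarch: 3 oz × 11/6 × 28.35 g/oz ≈ 156 g
bread flour: 250 g × 11/6 ÷ 28.35 g/oz ≈ 16 oz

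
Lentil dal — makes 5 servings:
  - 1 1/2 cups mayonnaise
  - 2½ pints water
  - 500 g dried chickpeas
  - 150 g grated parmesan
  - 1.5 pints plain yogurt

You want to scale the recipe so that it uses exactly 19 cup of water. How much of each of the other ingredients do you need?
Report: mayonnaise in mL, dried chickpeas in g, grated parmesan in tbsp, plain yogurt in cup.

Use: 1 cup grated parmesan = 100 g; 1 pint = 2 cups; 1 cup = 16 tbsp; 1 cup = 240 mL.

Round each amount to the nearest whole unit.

mayonnaise: 1368 mL; dried chickpeas: 1900 g; grated parmesan: 91 tbsp; plain yogurt: 11 cup

The original recipe has 5 cup of water, so the scaling factor is 19 ÷ 5 = 19/5 = 3.8.
mayonnaise: 1.5 cup × 19/5 × 240 mL/cup = 1368 mL
dried chickpeas: 500 g × 19/5 = 1900 g
grated parmesan: 150 g × 19/5 ÷ 100 g/cup × 16 tbsp/cup ≈ 91 tbsp
plain yogurt: 1.5 pint × 19/5 × 2 cup/pint ≈ 11 cup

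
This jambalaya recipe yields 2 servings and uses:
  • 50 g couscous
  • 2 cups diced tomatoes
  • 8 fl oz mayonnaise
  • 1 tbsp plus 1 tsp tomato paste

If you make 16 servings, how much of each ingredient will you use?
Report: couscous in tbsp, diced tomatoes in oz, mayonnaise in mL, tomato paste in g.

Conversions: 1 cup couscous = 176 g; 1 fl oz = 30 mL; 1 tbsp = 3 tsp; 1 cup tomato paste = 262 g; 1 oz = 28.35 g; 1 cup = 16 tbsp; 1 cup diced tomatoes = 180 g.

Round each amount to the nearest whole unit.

couscous: 36 tbsp; diced tomatoes: 102 oz; mayonnaise: 1920 mL; tomato paste: 175 g

Scaling factor: 16/2 = 8.
couscous: 50 g × 8 ÷ 176 g/cup × 16 tbsp/cup ≈ 36 tbsp
diced tomatoes: 2 cup × 8 × 180 g/cup ÷ 28.35 g/oz ≈ 102 oz
mayonnaise: 8 fl oz × 8 × 30 mL/fl oz = 1920 mL
tomato paste: (1 tbsp + 1 tsp = 4/3 tbsp) × 8 ÷ 16 tbsp/cup × 262 g/cup ≈ 175 g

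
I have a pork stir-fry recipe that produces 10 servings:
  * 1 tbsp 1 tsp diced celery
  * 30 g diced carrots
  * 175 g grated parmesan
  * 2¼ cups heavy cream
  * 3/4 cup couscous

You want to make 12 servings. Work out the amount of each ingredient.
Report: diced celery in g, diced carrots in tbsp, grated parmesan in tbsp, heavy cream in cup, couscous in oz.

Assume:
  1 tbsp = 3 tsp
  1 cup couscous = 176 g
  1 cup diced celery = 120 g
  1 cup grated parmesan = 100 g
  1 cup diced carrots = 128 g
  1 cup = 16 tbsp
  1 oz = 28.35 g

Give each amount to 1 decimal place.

diced celery: 12.0 g; diced carrots: 4.5 tbsp; grated parmesan: 33.6 tbsp; heavy cream: 2.7 cup; couscous: 5.6 oz

Scaling factor: 12/10 = 6/5 = 1.2.
diced celery: (1 tbsp + 1 tsp = 4/3 tbsp) × 6/5 ÷ 16 tbsp/cup × 120 g/cup = 12.0 g
diced carrots: 30 g × 6/5 ÷ 128 g/cup × 16 tbsp/cup = 4.5 tbsp
grated parmesan: 175 g × 6/5 ÷ 100 g/cup × 16 tbsp/cup = 33.6 tbsp
heavy cream: 2.25 cup × 6/5 = 2.7 cup
couscous: 0.75 cup × 6/5 × 176 g/cup ÷ 28.35 g/oz ≈ 5.6 oz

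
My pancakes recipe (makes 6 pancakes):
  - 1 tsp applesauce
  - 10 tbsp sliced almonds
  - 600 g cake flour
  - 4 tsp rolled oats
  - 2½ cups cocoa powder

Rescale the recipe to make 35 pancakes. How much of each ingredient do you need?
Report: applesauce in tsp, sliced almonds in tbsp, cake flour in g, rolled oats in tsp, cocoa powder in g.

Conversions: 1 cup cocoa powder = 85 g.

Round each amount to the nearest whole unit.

applesauce: 6 tsp; sliced almonds: 58 tbsp; cake flour: 3500 g; rolled oats: 23 tsp; cocoa powder: 1240 g

Scaling factor: 35/6.
applesauce: 1 tsp × 35/6 ≈ 6 tsp
sliced almonds: 10 tbsp × 35/6 ≈ 58 tbsp
cake flour: 600 g × 35/6 = 3500 g
rolled oats: 4 tsp × 35/6 ≈ 23 tsp
cocoa powder: 2.5 cup × 35/6 × 85 g/cup ≈ 1240 g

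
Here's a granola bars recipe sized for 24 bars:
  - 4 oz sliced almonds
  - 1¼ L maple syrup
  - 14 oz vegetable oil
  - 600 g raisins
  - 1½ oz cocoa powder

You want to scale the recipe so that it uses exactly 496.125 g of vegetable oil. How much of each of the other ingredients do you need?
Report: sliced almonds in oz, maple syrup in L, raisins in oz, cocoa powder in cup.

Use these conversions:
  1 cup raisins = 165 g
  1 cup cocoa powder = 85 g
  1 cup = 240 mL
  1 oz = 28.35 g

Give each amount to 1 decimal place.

The original recipe has 396.9 g of vegetable oil, so the scaling factor is 496.125 ÷ 396.9 = 5/4 = 1.25.
sliced almonds: 4 oz × 5/4 = 5.0 oz
maple syrup: 1.25 L × 5/4 ≈ 1.6 L
raisins: 600 g × 5/4 ÷ 28.35 g/oz ≈ 26.5 oz
cocoa powder: 1.5 oz × 5/4 × 28.35 g/oz ÷ 85 g/cup ≈ 0.6 cup

sliced almonds: 5.0 oz; maple syrup: 1.6 L; raisins: 26.5 oz; cocoa powder: 0.6 cup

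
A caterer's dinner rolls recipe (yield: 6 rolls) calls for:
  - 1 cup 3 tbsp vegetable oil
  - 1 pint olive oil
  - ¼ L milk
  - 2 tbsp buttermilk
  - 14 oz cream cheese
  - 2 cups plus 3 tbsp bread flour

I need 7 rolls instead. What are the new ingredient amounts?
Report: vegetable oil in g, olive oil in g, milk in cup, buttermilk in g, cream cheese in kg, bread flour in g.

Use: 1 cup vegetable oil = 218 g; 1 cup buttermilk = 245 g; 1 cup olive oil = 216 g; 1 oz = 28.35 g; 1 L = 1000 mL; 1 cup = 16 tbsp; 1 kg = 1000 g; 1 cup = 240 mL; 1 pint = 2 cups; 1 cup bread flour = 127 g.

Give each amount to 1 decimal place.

Scaling factor: 7/6.
vegetable oil: (1 cup + 3 tbsp = 1.1875 cup) × 7/6 × 218 g/cup ≈ 302.0 g
olive oil: 1 pint × 7/6 × 2 cup/pint × 216 g/cup = 504.0 g
milk: 0.25 L × 7/6 × 1000 mL/L ÷ 240 mL/cup ≈ 1.2 cup
buttermilk: 2 tbsp × 7/6 ÷ 16 tbsp/cup × 245 g/cup ≈ 35.7 g
cream cheese: 14 oz × 7/6 × 28.35 g/oz ÷ 1000 g/kg ≈ 0.5 kg
bread flour: (2 cup + 3 tbsp = 2.1875 cup) × 7/6 × 127 g/cup ≈ 324.1 g

vegetable oil: 302.0 g; olive oil: 504.0 g; milk: 1.2 cup; buttermilk: 35.7 g; cream cheese: 0.5 kg; bread flour: 324.1 g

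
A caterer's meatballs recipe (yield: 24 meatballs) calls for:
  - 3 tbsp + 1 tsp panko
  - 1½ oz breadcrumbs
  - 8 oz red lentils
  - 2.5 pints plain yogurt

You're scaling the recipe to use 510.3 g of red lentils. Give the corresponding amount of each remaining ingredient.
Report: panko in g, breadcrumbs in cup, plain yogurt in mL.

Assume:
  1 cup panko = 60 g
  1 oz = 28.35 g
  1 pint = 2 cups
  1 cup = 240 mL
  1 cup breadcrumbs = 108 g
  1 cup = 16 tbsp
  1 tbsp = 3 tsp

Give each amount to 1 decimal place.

The original recipe has 226.8 g of red lentils, so the scaling factor is 510.3 ÷ 226.8 = 9/4 = 2.25.
panko: (3 tbsp + 1 tsp = 10/3 tbsp) × 9/4 ÷ 16 tbsp/cup × 60 g/cup ≈ 28.1 g
breadcrumbs: 1.5 oz × 9/4 × 28.35 g/oz ÷ 108 g/cup ≈ 0.9 cup
plain yogurt: 2.5 pint × 9/4 × 2 cup/pint × 240 mL/cup = 2700.0 mL

panko: 28.1 g; breadcrumbs: 0.9 cup; plain yogurt: 2700.0 mL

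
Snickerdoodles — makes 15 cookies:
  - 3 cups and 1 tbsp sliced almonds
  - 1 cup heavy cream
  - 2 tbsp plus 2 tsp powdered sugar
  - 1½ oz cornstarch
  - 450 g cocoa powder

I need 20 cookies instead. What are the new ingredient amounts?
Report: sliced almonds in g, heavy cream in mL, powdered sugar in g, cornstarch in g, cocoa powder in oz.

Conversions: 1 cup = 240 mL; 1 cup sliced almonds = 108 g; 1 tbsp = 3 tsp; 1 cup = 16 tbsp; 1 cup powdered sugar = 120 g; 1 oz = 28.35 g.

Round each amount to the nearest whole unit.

sliced almonds: 441 g; heavy cream: 320 mL; powdered sugar: 27 g; cornstarch: 57 g; cocoa powder: 21 oz

Scaling factor: 20/15 = 4/3.
sliced almonds: (3 cup + 1 tbsp = 3.0625 cup) × 4/3 × 108 g/cup = 441 g
heavy cream: 1 cup × 4/3 × 240 mL/cup = 320 mL
powdered sugar: (2 tbsp + 2 tsp = 8/3 tbsp) × 4/3 ÷ 16 tbsp/cup × 120 g/cup ≈ 27 g
cornstarch: 1.5 oz × 4/3 × 28.35 g/oz ≈ 57 g
cocoa powder: 450 g × 4/3 ÷ 28.35 g/oz ≈ 21 oz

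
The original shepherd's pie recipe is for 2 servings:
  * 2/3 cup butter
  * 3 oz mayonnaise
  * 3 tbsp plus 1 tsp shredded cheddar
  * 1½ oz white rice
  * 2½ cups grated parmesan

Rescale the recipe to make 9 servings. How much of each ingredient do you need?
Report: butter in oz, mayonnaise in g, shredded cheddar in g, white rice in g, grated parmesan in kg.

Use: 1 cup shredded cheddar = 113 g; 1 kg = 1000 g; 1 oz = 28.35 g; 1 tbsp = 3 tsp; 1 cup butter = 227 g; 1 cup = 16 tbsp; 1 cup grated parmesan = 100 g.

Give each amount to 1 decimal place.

butter: 24.0 oz; mayonnaise: 382.7 g; shredded cheddar: 105.9 g; white rice: 191.4 g; grated parmesan: 1.1 kg

Scaling factor: 9/2 = 4.5.
butter: 2/3 cup × 9/2 × 227 g/cup ÷ 28.35 g/oz ≈ 24.0 oz
mayonnaise: 3 oz × 9/2 × 28.35 g/oz ≈ 382.7 g
shredded cheddar: (3 tbsp + 1 tsp = 10/3 tbsp) × 9/2 ÷ 16 tbsp/cup × 113 g/cup ≈ 105.9 g
white rice: 1.5 oz × 9/2 × 28.35 g/oz ≈ 191.4 g
grated parmesan: 2.5 cup × 9/2 × 100 g/cup ÷ 1000 g/kg ≈ 1.1 kg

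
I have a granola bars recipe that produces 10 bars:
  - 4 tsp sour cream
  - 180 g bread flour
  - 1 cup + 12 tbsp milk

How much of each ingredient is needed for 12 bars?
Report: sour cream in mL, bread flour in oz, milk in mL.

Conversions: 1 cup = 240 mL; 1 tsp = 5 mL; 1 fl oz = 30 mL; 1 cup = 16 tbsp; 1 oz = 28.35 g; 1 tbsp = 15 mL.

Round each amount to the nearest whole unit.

Scaling factor: 12/10 = 6/5 = 1.2.
sour cream: 4 tsp × 6/5 × 5 mL/tsp = 24 mL
bread flour: 180 g × 6/5 ÷ 28.35 g/oz ≈ 8 oz
milk: (1 cup + 12 tbsp = 1.75 cup) × 6/5 × 240 mL/cup = 504 mL

sour cream: 24 mL; bread flour: 8 oz; milk: 504 mL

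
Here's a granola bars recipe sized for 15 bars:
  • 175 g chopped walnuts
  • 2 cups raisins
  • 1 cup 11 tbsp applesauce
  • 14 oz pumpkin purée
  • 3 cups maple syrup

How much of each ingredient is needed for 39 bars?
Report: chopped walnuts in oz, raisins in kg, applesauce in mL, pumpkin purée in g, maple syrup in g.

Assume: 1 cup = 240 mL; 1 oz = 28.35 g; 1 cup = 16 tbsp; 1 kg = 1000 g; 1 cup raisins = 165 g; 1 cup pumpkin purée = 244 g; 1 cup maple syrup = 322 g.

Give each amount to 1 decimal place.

chopped walnuts: 16.0 oz; raisins: 0.9 kg; applesauce: 1053.0 mL; pumpkin purée: 1031.9 g; maple syrup: 2511.6 g

Scaling factor: 39/15 = 13/5 = 2.6.
chopped walnuts: 175 g × 13/5 ÷ 28.35 g/oz ≈ 16.0 oz
raisins: 2 cup × 13/5 × 165 g/cup ÷ 1000 g/kg ≈ 0.9 kg
applesauce: (1 cup + 11 tbsp = 1.6875 cup) × 13/5 × 240 mL/cup = 1053.0 mL
pumpkin purée: 14 oz × 13/5 × 28.35 g/oz ≈ 1031.9 g
maple syrup: 3 cup × 13/5 × 322 g/cup = 2511.6 g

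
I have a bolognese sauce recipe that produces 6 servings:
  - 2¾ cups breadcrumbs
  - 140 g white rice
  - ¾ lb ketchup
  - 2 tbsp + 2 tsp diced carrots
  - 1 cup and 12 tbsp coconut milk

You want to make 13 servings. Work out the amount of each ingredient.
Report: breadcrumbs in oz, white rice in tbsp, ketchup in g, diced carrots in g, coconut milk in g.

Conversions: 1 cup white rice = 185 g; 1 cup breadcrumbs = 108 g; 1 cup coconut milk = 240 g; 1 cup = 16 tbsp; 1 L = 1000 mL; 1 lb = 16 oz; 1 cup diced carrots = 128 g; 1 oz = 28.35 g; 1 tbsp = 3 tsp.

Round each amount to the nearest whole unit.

breadcrumbs: 23 oz; white rice: 26 tbsp; ketchup: 737 g; diced carrots: 46 g; coconut milk: 910 g

Scaling factor: 13/6.
breadcrumbs: 2.75 cup × 13/6 × 108 g/cup ÷ 28.35 g/oz ≈ 23 oz
white rice: 140 g × 13/6 ÷ 185 g/cup × 16 tbsp/cup ≈ 26 tbsp
ketchup: 0.75 lb × 13/6 × 16 oz/lb × 28.35 g/oz ≈ 737 g
diced carrots: (2 tbsp + 2 tsp = 8/3 tbsp) × 13/6 ÷ 16 tbsp/cup × 128 g/cup ≈ 46 g
coconut milk: (1 cup + 12 tbsp = 1.75 cup) × 13/6 × 240 g/cup = 910 g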